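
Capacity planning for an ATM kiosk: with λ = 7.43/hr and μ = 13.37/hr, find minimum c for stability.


Stability requires cμ > λ ⇔ c > λ/μ.
λ/μ = 7.43/13.37 = 0.5557
Minimum integer c = ⌊0.5557⌋ + 1 = 1
Check: 1·13.37 = 13.37 > 7.43, while 0·13.37 = 0.00 ≤ 7.43

Final: 1 servers


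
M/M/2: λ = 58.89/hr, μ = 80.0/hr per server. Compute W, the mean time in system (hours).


a = 0.7361; ρ = 0.3681; P₀ = 0.461922
Lq = P₀·a^c·ρ/(c!(1−ρ)²) = 0.11535
Wq = Lq/λ = 0.11535/58.89 = 0.001959 hr
W = Wq + 1/μ = 0.001959 + 0.01250 = 0.01446 hr

Final: 0.01446 hr


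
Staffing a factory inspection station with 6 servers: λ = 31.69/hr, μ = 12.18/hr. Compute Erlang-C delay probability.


a = λ/μ = 2.6018; ρ = a/6 = 0.4336
P₀ = 0.073607 (from M/M/c formula)
C(c,a) = [a^c/(c!(1−ρ))]·P₀ = [310.20565/(720·0.5664)]·0.073607
= 0.76071·0.073607 = 0.055994

Final: 0.055994


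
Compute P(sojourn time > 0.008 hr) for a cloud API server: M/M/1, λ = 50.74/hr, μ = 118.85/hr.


W ~ Exponential(μ−λ) for M/M/1.
μ − λ = 118.85 − 50.74 = 68.1100
P(W > t) = e^{−(μ−λ)t} = e^{−0.5449} = 0.579911

Final: 0.579911


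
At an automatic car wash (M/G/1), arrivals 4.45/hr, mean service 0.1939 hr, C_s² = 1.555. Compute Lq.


ρ = λ·E[S] = 4.45·0.1939 = 0.8629
Lq = ρ²(1+C_s²)/(2(1−ρ)) = 0.7445·(1+1.555)/(2·0.1371)
= 0.7445·2.5550/0.2743 = 6.93516

Final: 6.93516


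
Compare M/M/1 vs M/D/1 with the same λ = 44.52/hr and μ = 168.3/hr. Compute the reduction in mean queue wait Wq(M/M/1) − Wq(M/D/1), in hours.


ρ = 44.52/168.3 = 0.2645
Wq(M/M/1) = ρ/(μ−λ) = 0.2645/123.78 = 0.002137 hr
Wq(M/D/1) = ρ/(2(μ−λ)) = 0.001069 hr
Savings = 0.002137 − 0.001069 = 0.001069 hr

Final: 0.001069 hr


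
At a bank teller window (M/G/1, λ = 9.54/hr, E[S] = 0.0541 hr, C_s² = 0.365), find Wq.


ρ = λ·E[S] = 9.54·0.0541 = 0.5161
E[S²] = E[S]²(1+C_s²) = 0.0541²·(1+0.365) = 0.003995
Wq = λ·E[S²]/(2(1−ρ)) = 9.54·0.003995/(2·0.4839) = 0.03938 hr

Final: 0.03938 hr


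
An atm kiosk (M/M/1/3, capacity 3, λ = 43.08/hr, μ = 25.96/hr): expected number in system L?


ρ = 43.08/25.96 = 1.6595
L = ρ[1 − (K+1)ρ^K + Kρ^(K+1)] / [(1−ρ)(1−ρ^(K+1))]
Numerator: 1.6595·(1 − 4·4.569967 + 3·7.583750) = 9.079632
Denominator: (-0.6595)·(-6.583750) = 4.341826
L = 9.079632/4.341826 = 2.0912

Final: 2.0912


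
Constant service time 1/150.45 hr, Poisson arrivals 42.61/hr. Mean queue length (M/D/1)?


ρ = 42.61/150.45 = 0.2832
M/D/1: Lq = ρ²/(2(1−ρ)) = 0.08021/(2·0.7168) = 0.05595

Final: 0.05595


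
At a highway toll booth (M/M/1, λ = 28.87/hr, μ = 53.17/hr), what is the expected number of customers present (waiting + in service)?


ρ = λ/μ = 28.87/53.17 = 0.5430
L = ρ/(1−ρ) = 0.5430/(1 − 0.5430) = 0.5430/0.4570 = 1.1881

Final: 1.1881


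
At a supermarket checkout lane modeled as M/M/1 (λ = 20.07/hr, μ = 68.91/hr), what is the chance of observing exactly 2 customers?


ρ = 20.07/68.91 = 0.2912
P_n = (1−ρ)·ρ^n = (1 − 0.2912)·0.2912^2 = 0.7088·0.084826 = 0.060121

Final: 0.060121


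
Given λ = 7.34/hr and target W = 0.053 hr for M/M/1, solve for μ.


W = 1/(μ−λ) ⇒ μ − λ = 1/W = 1/0.053 = 18.8679
μ = λ + 1/W = 7.34 + 18.8679 = 26.2079 per hr

Final: 26.2079 /hr


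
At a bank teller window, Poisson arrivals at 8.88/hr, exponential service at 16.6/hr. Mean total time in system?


W = 1/(μ−λ) = 1/(16.6 − 8.88) = 1/7.72 = 0.1295 hr

Final: 0.1295 hr


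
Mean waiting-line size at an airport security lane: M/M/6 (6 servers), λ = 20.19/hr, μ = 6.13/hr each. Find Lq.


a = λ/μ = 3.2936; ρ = a/6 = 0.5489
P₀ = 0.036053
Lq = P₀·a^c·ρ / (c!·(1−ρ)²) = 0.036053·1276.60067·0.5489/(720·0.20346)
= 0.17247

Final: 0.17247


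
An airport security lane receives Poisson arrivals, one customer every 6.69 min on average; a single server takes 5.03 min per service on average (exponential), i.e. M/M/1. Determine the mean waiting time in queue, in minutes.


λ = 60/6.69 = 8.9686 /hr
μ = 60/5.03 = 11.9284 /hr
ρ = λ/μ = 8.9686/11.9284 = 0.7519
Wq = ρ/(μ−λ) = 0.7519/(11.9284−8.9686) = 0.25403 hr
In minutes: 0.25403·60 = 15.242 min

Final: 15.242 min


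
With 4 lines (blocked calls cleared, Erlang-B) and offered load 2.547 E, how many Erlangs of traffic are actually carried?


B(4,2.547) = 0.155205 (Erlang-B)
Carried load = a(1 − B) = 2.547·(1 − 0.155205) = 2.547·0.844795 = 2.1517 E

Final: 2.1517 Erlangs


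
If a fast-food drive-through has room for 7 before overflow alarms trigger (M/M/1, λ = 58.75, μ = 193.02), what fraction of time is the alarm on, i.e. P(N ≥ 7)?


ρ = 58.75/193.02 = 0.3044
P(N ≥ n) = ρ^n = 0.3044^7 = 0.0002420

Final: 0.0002420


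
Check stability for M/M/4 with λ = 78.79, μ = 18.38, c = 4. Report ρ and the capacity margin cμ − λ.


Total capacity cμ = 4·18.38 = 73.52/hr
ρ = λ/(cμ) = 78.79/73.52 = 1.0717
Stable ⇔ ρ < 1: NO
Spare capacity = cμ − λ = 73.52 − 78.79 = -5.27/hr

Final: ρ = 1.0717; unstable; margin = -5.27/hr


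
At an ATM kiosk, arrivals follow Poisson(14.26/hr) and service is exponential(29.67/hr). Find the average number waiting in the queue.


ρ = 14.26/29.67 = 0.4806
Lq = ρ²/(1−ρ) = 0.2310/0.5194 = 0.4448

Final: 0.4448


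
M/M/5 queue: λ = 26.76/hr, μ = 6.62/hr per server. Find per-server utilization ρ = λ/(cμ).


ρ = λ/(cμ) = 26.76/(5·6.62) = 26.76/33.10 = 0.8085

Final: 0.8085


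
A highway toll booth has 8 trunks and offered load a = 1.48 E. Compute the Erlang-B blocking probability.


B(c,a) = (a^c/c!) / Σ_{k=0}^{c} a^k/k!
a^8/8! = 0.0005709
Σ terms (k=0..8): 1.00000 + 1.48000 + 1.09520 + 0.54030 + 0.19991 + 0.05917 + 0.01460 + 0.003086 + 0.0005709 = 4.392836
B = 0.0005709/4.392836 = 0.0001300

Final: 0.0001300


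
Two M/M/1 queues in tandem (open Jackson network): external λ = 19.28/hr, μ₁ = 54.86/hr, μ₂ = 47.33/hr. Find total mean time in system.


Each node sees arrival rate λ = 19.28/hr (tandem ⇒ throughput preserved).
W₁ = 1/(μ₁−λ) = 1/(54.86−19.28) = 0.02811 hr
W₂ = 1/(μ₂−λ) = 1/(47.33−19.28) = 0.03565 hr
W_total = W₁ + W₂ = 0.02811 + 0.03565 = 0.06376 hr

Final: 0.06376 hr


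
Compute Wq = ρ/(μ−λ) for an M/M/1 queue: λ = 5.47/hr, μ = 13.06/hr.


ρ = 5.47/13.06 = 0.4188
Wq = ρ/(μ−λ) = 0.4188/(13.06 − 5.47) = 0.4188/7.59 = 0.05518 hr

Final: 0.05518 hr


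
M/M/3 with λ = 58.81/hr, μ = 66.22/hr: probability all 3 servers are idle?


a = λ/μ = 58.81/66.22 = 0.8881; ρ = a/c = 0.2960
Σ_{k=0}^{2} a^k/k! (terms k=0..2) = 1.00000 + 0.88810 + 0.39436 = 2.28246
Tail: a^3/(3!(1−ρ)) = 0.70046/(6·0.7040) = 0.16584
P₀ = 1/(2.28246 + 0.16584) = 1/2.44830 = 0.408447

Final: 0.408447


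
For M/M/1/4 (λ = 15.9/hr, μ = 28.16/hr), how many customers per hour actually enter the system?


ρ = 0.5646; P_K = (1−ρ)ρ^4/(1−ρ^5) = 0.046944
λ_eff = λ(1 − P_K) = 15.9·(1 − 0.046944) = 15.9·0.953056 = 15.1536 /hr

Final: 15.1536 /hr


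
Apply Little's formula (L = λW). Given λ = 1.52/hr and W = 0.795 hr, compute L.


L = λW = 1.52·0.795 = 1.2084

Final: 1.2084


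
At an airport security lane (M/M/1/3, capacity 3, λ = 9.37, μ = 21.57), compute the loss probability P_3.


ρ = λ/μ = 9.37/21.57 = 0.4344
P_K = (1−ρ)ρ^K/(1−ρ^(K+1)) = (0.5656·0.081973)/(1 − 0.035609)
= 0.046364/0.964391 = 0.048076

Final: 0.048076


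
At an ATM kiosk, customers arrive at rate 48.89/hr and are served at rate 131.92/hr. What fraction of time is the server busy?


ρ = λ/μ = 48.89/131.92 = 0.3706

Final: 0.3706


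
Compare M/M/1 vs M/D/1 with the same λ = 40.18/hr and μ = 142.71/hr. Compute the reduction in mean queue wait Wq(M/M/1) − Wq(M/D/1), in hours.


ρ = 40.18/142.71 = 0.2815
Wq(M/M/1) = ρ/(μ−λ) = 0.2815/102.53 = 0.002746 hr
Wq(M/D/1) = ρ/(2(μ−λ)) = 0.001373 hr
Savings = 0.002746 − 0.001373 = 0.001373 hr

Final: 0.001373 hr


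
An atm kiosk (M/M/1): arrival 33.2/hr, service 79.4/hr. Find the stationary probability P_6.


ρ = 33.2/79.4 = 0.4181
P_n = (1−ρ)·ρ^n = (1 − 0.4181)·0.4181^6 = 0.5819·0.005344 = 0.003110

Final: 0.003110


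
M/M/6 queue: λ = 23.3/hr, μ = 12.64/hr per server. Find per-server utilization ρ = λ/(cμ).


ρ = λ/(cμ) = 23.3/(6·12.64) = 23.3/75.84 = 0.3072

Final: 0.3072


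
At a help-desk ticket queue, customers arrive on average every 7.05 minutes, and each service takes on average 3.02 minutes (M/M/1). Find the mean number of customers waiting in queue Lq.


λ = 60/7.05 = 8.5106 /hr
μ = 60/3.02 = 19.8675 /hr
ρ = λ/μ = 8.5106/19.8675 = 0.4284
Lq = ρ²/(1−ρ) = 0.1835/0.5716 = 0.3210

Final: 0.3210


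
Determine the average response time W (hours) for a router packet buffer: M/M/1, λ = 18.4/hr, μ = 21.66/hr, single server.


W = 1/(μ−λ) = 1/(21.66 − 18.4) = 1/3.26 = 0.3067 hr

Final: 0.3067 hr


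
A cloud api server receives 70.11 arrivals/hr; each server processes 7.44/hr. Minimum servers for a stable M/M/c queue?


Stability requires cμ > λ ⇔ c > λ/μ.
λ/μ = 70.11/7.44 = 9.4234
Minimum integer c = ⌊9.4234⌋ + 1 = 10
Check: 10·7.44 = 74.40 > 70.11, while 9·7.44 = 66.96 ≤ 70.11

Final: 10 servers


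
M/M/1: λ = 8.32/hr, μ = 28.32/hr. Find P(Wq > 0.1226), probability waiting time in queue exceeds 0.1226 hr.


ρ = 8.32/28.32 = 0.2938
P(Wq > t) = ρ·e^{−(μ−λ)t} = 0.2938·e^{−2.4520}
= 0.2938·0.086121 = 0.025301

Final: 0.025301


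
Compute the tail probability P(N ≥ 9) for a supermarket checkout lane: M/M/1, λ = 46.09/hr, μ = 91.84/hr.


ρ = 46.09/91.84 = 0.5019
P(N ≥ n) = ρ^n = 0.5019^9 = 0.002019

Final: 0.002019


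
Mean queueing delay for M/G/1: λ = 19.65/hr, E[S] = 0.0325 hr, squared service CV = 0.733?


ρ = λ·E[S] = 19.65·0.0325 = 0.6386
E[S²] = E[S]²(1+C_s²) = 0.0325²·(1+0.733) = 0.001830
Wq = λ·E[S²]/(2(1−ρ)) = 19.65·0.001830/(2·0.3614) = 0.04977 hr

Final: 0.04977 hr


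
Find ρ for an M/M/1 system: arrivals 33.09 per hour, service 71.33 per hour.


ρ = λ/μ = 33.09/71.33 = 0.4639

Final: 0.4639


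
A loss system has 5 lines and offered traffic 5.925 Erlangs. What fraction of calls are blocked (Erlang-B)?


B(c,a) = (a^c/c!) / Σ_{k=0}^{c} a^k/k!
a^5/5! = 60.849992
Σ terms (k=0..5): 1.00000 + 5.92500 + 17.55281 + 34.66680 + 51.35020 + 60.84999 = 171.344814
B = 60.849992/171.344814 = 0.355132

Final: 0.355132


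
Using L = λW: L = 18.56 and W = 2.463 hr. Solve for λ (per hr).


λ = L/W = 18.56/2.463 = 7.5355 /hr

Final: 7.5355 /hr


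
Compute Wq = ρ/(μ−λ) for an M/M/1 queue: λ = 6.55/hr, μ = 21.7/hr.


ρ = 6.55/21.7 = 0.3018
Wq = ρ/(μ−λ) = 0.3018/(21.7 − 6.55) = 0.3018/15.15 = 0.01992 hr

Final: 0.01992 hr


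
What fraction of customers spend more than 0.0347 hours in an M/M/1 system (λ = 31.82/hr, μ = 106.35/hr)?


W ~ Exponential(μ−λ) for M/M/1.
μ − λ = 106.35 − 31.82 = 74.5300
P(W > t) = e^{−(μ−λ)t} = e^{−2.5862} = 0.075306

Final: 0.075306


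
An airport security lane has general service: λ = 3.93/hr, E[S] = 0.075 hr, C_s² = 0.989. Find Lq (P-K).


ρ = λ·E[S] = 3.93·0.075 = 0.2948
Lq = ρ²(1+C_s²)/(2(1−ρ)) = 0.08688·(1+0.989)/(2·0.7052)
= 0.08688·1.9890/1.4105 = 0.12251

Final: 0.12251


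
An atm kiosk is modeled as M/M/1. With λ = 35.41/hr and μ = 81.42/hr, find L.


ρ = λ/μ = 35.41/81.42 = 0.4349
L = ρ/(1−ρ) = 0.4349/(1 − 0.4349) = 0.4349/0.5651 = 0.7696

Final: 0.7696


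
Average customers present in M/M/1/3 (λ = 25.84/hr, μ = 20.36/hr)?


ρ = 25.84/20.36 = 1.2692
L = ρ[1 − (K+1)ρ^K + Kρ^(K+1)] / [(1−ρ)(1−ρ^(K+1))]
Numerator: 1.2692·(1 − 4·2.044298 + 3·2.594531) = 0.769619
Denominator: (-0.2692)·(-1.594531) = 0.429176
L = 0.769619/0.429176 = 1.7932

Final: 1.7932


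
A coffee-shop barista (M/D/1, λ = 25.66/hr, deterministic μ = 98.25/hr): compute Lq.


ρ = 25.66/98.25 = 0.2612
M/D/1: Lq = ρ²/(2(1−ρ)) = 0.06821/(2·0.7388) = 0.04616

Final: 0.04616


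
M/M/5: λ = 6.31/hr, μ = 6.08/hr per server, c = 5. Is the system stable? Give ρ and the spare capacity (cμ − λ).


Total capacity cμ = 5·6.08 = 30.40/hr
ρ = λ/(cμ) = 6.31/30.40 = 0.2076
Stable ⇔ ρ < 1: YES
Spare capacity = cμ − λ = 30.40 − 6.31 = 24.09/hr

Final: ρ = 0.2076; stable; margin = 24.09/hr


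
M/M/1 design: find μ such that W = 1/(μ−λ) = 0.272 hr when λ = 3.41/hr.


W = 1/(μ−λ) ⇒ μ − λ = 1/W = 1/0.272 = 3.6765
μ = λ + 1/W = 3.41 + 3.6765 = 7.0865 per hr

Final: 7.0865 /hr


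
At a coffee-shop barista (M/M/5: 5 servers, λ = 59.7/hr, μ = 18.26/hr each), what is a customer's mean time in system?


a = 3.2694; ρ = 0.6539; P₀ = 0.034254
Lq = P₀·a^c·ρ/(c!(1−ρ)²) = 0.58206
Wq = Lq/λ = 0.58206/59.7 = 0.009750 hr
W = Wq + 1/μ = 0.009750 + 0.05476 = 0.06451 hr

Final: 0.06451 hr


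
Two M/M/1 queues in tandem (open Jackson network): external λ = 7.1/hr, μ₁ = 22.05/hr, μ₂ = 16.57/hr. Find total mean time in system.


Each node sees arrival rate λ = 7.1/hr (tandem ⇒ throughput preserved).
W₁ = 1/(μ₁−λ) = 1/(22.05−7.1) = 0.06689 hr
W₂ = 1/(μ₂−λ) = 1/(16.57−7.1) = 0.10560 hr
W_total = W₁ + W₂ = 0.06689 + 0.10560 = 0.17249 hr

Final: 0.17249 hr


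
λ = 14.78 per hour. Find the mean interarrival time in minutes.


Mean interarrival time = 1/λ = 1/14.78 hour = 0.06766 hour
In minutes: 0.06766 × 60 = 4.0595 min

Final: 4.0595 min


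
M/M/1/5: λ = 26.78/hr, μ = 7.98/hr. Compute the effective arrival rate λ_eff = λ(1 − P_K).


ρ = 3.3559; P_K = (1−ρ)ρ^5/(1−ρ^6) = 0.702508
λ_eff = λ(1 − P_K) = 26.78·(1 − 0.702508) = 26.78·0.297492 = 7.9668 /hr

Final: 7.9668 /hr


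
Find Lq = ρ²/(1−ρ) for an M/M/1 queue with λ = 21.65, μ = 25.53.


ρ = 21.65/25.53 = 0.8480
Lq = ρ²/(1−ρ) = 0.7191/0.1520 = 4.7319

Final: 4.7319


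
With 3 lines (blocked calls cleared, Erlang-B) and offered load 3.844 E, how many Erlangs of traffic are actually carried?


B(3,3.844) = 0.436276 (Erlang-B)
Carried load = a(1 − B) = 3.844·(1 − 0.436276) = 3.844·0.563724 = 2.1670 E

Final: 2.1670 Erlangs


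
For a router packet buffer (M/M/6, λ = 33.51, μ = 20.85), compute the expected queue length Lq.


a = λ/μ = 1.6072; ρ = a/6 = 0.2679
P₀ = 0.200372
Lq = P₀·a^c·ρ / (c!·(1−ρ)²) = 0.200372·17.23496·0.2679/(720·0.53602)
= 0.002397

Final: 0.002397


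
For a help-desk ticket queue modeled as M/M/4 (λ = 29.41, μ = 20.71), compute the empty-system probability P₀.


a = λ/μ = 29.41/20.71 = 1.4201; ρ = a/c = 0.3550
Σ_{k=0}^{3} a^k/k! (terms k=0..3) = 1.00000 + 1.42009 + 1.00832 + 0.47730 = 3.90571
Tail: a^4/(4!(1−ρ)) = 4.06686/(24·0.6450) = 0.26273
P₀ = 1/(3.90571 + 0.26273) = 1/4.16844 = 0.239898

Final: 0.239898


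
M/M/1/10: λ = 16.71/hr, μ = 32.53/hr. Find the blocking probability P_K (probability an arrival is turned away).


ρ = λ/μ = 16.71/32.53 = 0.5137
P_K = (1−ρ)ρ^K/(1−ρ^(K+1)) = (0.4863·0.001279)/(1 − 0.0006571)
= 0.0006221/0.999343 = 0.0006225

Final: 0.0006225


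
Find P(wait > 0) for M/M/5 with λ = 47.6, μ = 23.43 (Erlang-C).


a = λ/μ = 2.0316; ρ = a/5 = 0.4063
P₀ = 0.130068 (from M/M/c formula)
C(c,a) = [a^c/(c!(1−ρ))]·P₀ = [34.60775/(120·0.5937)]·0.130068
= 0.48578·0.130068 = 0.063184

Final: 0.063184


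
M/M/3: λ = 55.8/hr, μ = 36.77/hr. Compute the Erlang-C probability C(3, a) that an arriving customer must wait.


a = λ/μ = 1.5175; ρ = a/3 = 0.5058
P₀ = 0.206282 (from M/M/c formula)
C(c,a) = [a^c/(c!(1−ρ))]·P₀ = [3.49480/(6·0.4942)]·0.206282
= 1.17872·0.206282 = 0.243148

Final: 0.243148


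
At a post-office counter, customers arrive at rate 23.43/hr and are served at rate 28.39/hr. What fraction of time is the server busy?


ρ = λ/μ = 23.43/28.39 = 0.8253

Final: 0.8253


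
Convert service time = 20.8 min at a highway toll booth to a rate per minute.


μ = 1/(service time) in consistent units.
1 minute = 1 min, so μ = 1/20.8 = 0.04808 per minute

Final: 0.04808 /min


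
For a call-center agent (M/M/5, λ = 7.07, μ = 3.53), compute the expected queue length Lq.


a = λ/μ = 2.0028; ρ = a/5 = 0.4006
P₀ = 0.133941
Lq = P₀·a^c·ρ / (c!·(1−ρ)²) = 0.133941·32.22727·0.4006/(120·0.35932)
= 0.04010

Final: 0.04010


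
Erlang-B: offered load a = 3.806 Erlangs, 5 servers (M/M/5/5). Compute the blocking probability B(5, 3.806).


B(c,a) = (a^c/c!) / Σ_{k=0}^{c} a^k/k!
a^5/5! = 6.655224
Σ terms (k=0..5): 1.00000 + 3.80600 + 7.24282 + 9.18872 + 8.74307 + 6.65522 = 36.635832
B = 6.655224/36.635832 = 0.181659

Final: 0.181659


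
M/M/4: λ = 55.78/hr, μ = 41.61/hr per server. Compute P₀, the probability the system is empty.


a = λ/μ = 55.78/41.61 = 1.3405; ρ = a/c = 0.3351
Σ_{k=0}^{3} a^k/k! (terms k=0..3) = 1.00000 + 1.34054 + 0.89853 + 0.40151 = 3.64058
Tail: a^4/(4!(1−ρ)) = 3.22941/(24·0.6649) = 0.20239
P₀ = 1/(3.64058 + 0.20239) = 1/3.84296 = 0.260216

Final: 0.260216


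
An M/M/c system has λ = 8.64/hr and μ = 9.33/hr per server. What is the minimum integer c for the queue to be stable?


Stability requires cμ > λ ⇔ c > λ/μ.
λ/μ = 8.64/9.33 = 0.9260
Minimum integer c = ⌊0.9260⌋ + 1 = 1
Check: 1·9.33 = 9.33 > 8.64, while 0·9.33 = 0.00 ≤ 8.64

Final: 1 servers


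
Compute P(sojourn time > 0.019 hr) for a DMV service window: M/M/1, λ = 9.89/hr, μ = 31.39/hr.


W ~ Exponential(μ−λ) for M/M/1.
μ − λ = 31.39 − 9.89 = 21.5000
P(W > t) = e^{−(μ−λ)t} = e^{−0.4085} = 0.664646

Final: 0.664646


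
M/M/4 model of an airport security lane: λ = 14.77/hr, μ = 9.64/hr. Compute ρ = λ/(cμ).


ρ = λ/(cμ) = 14.77/(4·9.64) = 14.77/38.56 = 0.3830

Final: 0.3830


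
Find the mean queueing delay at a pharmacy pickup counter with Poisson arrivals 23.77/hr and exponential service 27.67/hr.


ρ = 23.77/27.67 = 0.8591
Wq = ρ/(μ−λ) = 0.8591/(27.67 − 23.77) = 0.8591/3.90 = 0.2203 hr

Final: 0.2203 hr


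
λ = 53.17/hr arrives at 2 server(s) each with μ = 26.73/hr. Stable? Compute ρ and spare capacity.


Total capacity cμ = 2·26.73 = 53.46/hr
ρ = λ/(cμ) = 53.17/53.46 = 0.9946
Stable ⇔ ρ < 1: YES
Spare capacity = cμ − λ = 53.46 − 53.17 = 0.29/hr

Final: ρ = 0.9946; stable; margin = 0.29/hr


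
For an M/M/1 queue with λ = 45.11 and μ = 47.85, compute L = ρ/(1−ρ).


ρ = λ/μ = 45.11/47.85 = 0.9427
L = ρ/(1−ρ) = 0.9427/(1 − 0.9427) = 0.9427/0.05726 = 16.4635

Final: 16.4635


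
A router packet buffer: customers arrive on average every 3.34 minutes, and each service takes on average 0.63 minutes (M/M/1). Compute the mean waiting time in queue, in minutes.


λ = 60/3.34 = 17.9641 /hr
μ = 60/0.63 = 95.2381 /hr
ρ = λ/μ = 17.9641/95.2381 = 0.1886
Wq = ρ/(μ−λ) = 0.1886/(95.2381−17.9641) = 0.002441 hr
In minutes: 0.002441·60 = 0.1465 min

Final: 0.1465 min


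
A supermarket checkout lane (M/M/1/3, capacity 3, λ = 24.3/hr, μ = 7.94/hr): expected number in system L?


ρ = 24.3/7.94 = 3.0605
L = ρ[1 − (K+1)ρ^K + Kρ^(K+1)] / [(1−ρ)(1−ρ^(K+1))]
Numerator: 3.0605·(1 − 4·28.665354 + 3·87.728981) = 457.615904
Denominator: (-2.0605)·(-86.728981) = 178.701024
L = 457.615904/178.701024 = 2.5608

Final: 2.5608


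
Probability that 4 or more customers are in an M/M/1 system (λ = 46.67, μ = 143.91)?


ρ = 46.67/143.91 = 0.3243
P(N ≥ n) = ρ^n = 0.3243^4 = 0.011061

Final: 0.011061


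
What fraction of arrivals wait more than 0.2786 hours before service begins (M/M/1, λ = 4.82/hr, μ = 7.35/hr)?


ρ = 4.82/7.35 = 0.6558
P(Wq > t) = ρ·e^{−(μ−λ)t} = 0.6558·e^{−0.7049}
= 0.6558·0.494179 = 0.324074

Final: 0.324074


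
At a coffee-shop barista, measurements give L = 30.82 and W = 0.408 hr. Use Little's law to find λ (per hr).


λ = L/W = 30.82/0.408 = 75.5392 /hr

Final: 75.5392 /hr


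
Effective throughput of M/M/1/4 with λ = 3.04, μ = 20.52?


ρ = 0.1481; P_K = (1−ρ)ρ^4/(1−ρ^5) = 0.0004104
λ_eff = λ(1 − P_K) = 3.04·(1 − 0.0004104) = 3.04·0.999590 = 3.0388 /hr

Final: 3.0388 /hr


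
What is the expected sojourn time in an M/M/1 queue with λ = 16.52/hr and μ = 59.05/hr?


W = 1/(μ−λ) = 1/(59.05 − 16.52) = 1/42.53 = 0.02351 hr

Final: 0.02351 hr


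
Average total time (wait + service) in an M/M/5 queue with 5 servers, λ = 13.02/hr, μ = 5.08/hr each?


a = 2.5630; ρ = 0.5126; P₀ = 0.074949
Lq = P₀·a^c·ρ/(c!(1−ρ)²) = 0.14905
Wq = Lq/λ = 0.14905/13.02 = 0.01145 hr
W = Wq + 1/μ = 0.01145 + 0.19685 = 0.20830 hr

Final: 0.20830 hr


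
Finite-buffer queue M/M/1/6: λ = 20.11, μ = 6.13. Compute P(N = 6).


ρ = λ/μ = 20.11/6.13 = 3.2806
P_K = (1−ρ)ρ^K/(1−ρ^(K+1)) = (-2.2806·1246.549637)/(1 − 4089.414877)
= -2842.865240/-4088.414877 = 0.695347

Final: 0.695347


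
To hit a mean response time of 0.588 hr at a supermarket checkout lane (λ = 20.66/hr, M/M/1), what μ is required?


W = 1/(μ−λ) ⇒ μ − λ = 1/W = 1/0.588 = 1.7007
μ = λ + 1/W = 20.66 + 1.7007 = 22.3607 per hr

Final: 22.3607 /hr


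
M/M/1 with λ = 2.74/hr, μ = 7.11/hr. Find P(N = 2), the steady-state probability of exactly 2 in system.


ρ = 2.74/7.11 = 0.3854
P_n = (1−ρ)·ρ^n = (1 − 0.3854)·0.3854^2 = 0.6146·0.148512 = 0.091280

Final: 0.091280


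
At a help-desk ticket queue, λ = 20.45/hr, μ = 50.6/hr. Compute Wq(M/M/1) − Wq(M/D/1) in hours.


ρ = 20.45/50.6 = 0.4042
Wq(M/M/1) = ρ/(μ−λ) = 0.4042/30.15 = 0.01340 hr
Wq(M/D/1) = ρ/(2(μ−λ)) = 0.006702 hr
Savings = 0.01340 − 0.006702 = 0.006702 hr

Final: 0.006702 hr


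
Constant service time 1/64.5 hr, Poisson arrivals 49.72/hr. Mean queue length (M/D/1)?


ρ = 49.72/64.5 = 0.7709
M/D/1: Lq = ρ²/(2(1−ρ)) = 0.5942/(2·0.2291) = 1.29658

Final: 1.29658


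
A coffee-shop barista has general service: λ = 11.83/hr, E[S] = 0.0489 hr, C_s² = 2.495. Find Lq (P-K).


ρ = λ·E[S] = 11.83·0.0489 = 0.5785
Lq = ρ²(1+C_s²)/(2(1−ρ)) = 0.3346·(1+2.495)/(2·0.4215)
= 0.3346·3.4950/0.8430 = 1.38737

Final: 1.38737


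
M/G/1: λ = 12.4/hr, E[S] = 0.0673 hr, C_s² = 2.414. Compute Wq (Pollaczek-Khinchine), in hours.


ρ = λ·E[S] = 12.4·0.0673 = 0.8345
E[S²] = E[S]²(1+C_s²) = 0.0673²·(1+2.414) = 0.015463
Wq = λ·E[S²]/(2(1−ρ)) = 12.4·0.015463/(2·0.1655) = 0.57935 hr

Final: 0.57935 hr


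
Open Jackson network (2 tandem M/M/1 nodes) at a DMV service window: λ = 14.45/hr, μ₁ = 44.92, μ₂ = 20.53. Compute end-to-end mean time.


Each node sees arrival rate λ = 14.45/hr (tandem ⇒ throughput preserved).
W₁ = 1/(μ₁−λ) = 1/(44.92−14.45) = 0.03282 hr
W₂ = 1/(μ₂−λ) = 1/(20.53−14.45) = 0.16447 hr
W_total = W₁ + W₂ = 0.03282 + 0.16447 = 0.19729 hr

Final: 0.19729 hr


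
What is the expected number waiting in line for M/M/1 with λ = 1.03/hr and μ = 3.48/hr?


ρ = 1.03/3.48 = 0.2960
Lq = ρ²/(1−ρ) = 0.08760/0.7040 = 0.1244

Final: 0.1244


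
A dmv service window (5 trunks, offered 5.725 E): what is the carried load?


B(5,5.725) = 0.340768 (Erlang-B)
Carried load = a(1 − B) = 5.725·(1 − 0.340768) = 5.725·0.659232 = 3.7741 E

Final: 3.7741 Erlangs


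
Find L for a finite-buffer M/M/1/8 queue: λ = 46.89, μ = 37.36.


ρ = 46.89/37.36 = 1.2551
L = ρ[1 − (K+1)ρ^K + Kρ^(K+1)] / [(1−ρ)(1−ρ^(K+1))]
Numerator: 1.2551·(1 − 9·6.157252 + 8·7.727879) = 9.297375
Denominator: (-0.2551)·(-6.727879) = 1.716185
L = 9.297375/1.716185 = 5.4175

Final: 5.4175


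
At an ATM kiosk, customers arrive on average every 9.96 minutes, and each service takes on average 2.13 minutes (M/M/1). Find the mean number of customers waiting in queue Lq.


λ = 60/9.96 = 6.0241 /hr
μ = 60/2.13 = 28.1690 /hr
ρ = λ/μ = 6.0241/28.1690 = 0.2139
Lq = ρ²/(1−ρ) = 0.04573/0.7861 = 0.05818

Final: 0.05818


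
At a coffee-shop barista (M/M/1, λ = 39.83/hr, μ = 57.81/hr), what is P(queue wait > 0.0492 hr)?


ρ = 39.83/57.81 = 0.6890
P(Wq > t) = ρ·e^{−(μ−λ)t} = 0.6890·e^{−0.8846}
= 0.6890·0.412873 = 0.284461

Final: 0.284461


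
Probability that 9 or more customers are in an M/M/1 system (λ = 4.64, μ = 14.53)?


ρ = 4.64/14.53 = 0.3193
P(N ≥ n) = ρ^n = 0.3193^9 = 0.00003454

Final: 0.00003454


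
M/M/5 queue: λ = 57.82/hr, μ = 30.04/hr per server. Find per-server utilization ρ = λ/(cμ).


ρ = λ/(cμ) = 57.82/(5·30.04) = 57.82/150.20 = 0.3850

Final: 0.3850


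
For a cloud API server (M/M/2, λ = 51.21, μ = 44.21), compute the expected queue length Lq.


a = λ/μ = 1.1583; ρ = a/2 = 0.5792
P₀ = 0.266490
Lq = P₀·a^c·ρ / (c!·(1−ρ)²) = 0.266490·1.34174·0.5792/(2·0.17710)
= 0.58466

Final: 0.58466


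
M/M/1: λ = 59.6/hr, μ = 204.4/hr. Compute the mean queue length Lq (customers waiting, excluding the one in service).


ρ = 59.6/204.4 = 0.2916
Lq = ρ²/(1−ρ) = 0.08502/0.7084 = 0.1200

Final: 0.1200


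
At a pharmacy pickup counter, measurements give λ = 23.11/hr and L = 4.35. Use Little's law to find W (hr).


W = L/λ = 4.35/23.11 = 0.1882 hr

Final: 0.1882 hr


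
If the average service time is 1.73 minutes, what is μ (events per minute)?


μ = 1/(service time) in consistent units.
1 minute = 1 min, so μ = 1/1.73 = 0.5780 per minute

Final: 0.5780 /min


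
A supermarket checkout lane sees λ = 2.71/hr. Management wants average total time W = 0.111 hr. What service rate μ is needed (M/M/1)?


W = 1/(μ−λ) ⇒ μ − λ = 1/W = 1/0.111 = 9.0090
μ = λ + 1/W = 2.71 + 9.0090 = 11.7190 per hr

Final: 11.7190 /hr


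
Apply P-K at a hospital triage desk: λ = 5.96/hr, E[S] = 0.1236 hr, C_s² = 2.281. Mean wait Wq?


ρ = λ·E[S] = 5.96·0.1236 = 0.7367
E[S²] = E[S]²(1+C_s²) = 0.1236²·(1+2.281) = 0.050124
Wq = λ·E[S²]/(2(1−ρ)) = 5.96·0.050124/(2·0.2633) = 0.56720 hr

Final: 0.56720 hr


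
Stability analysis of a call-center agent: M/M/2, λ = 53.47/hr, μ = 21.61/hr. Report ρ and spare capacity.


Total capacity cμ = 2·21.61 = 43.22/hr
ρ = λ/(cμ) = 53.47/43.22 = 1.2372
Stable ⇔ ρ < 1: NO
Spare capacity = cμ − λ = 43.22 − 53.47 = -10.25/hr

Final: ρ = 1.2372; unstable; margin = -10.25/hr


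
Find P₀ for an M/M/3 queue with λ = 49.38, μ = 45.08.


a = λ/μ = 49.38/45.08 = 1.0954; ρ = a/c = 0.3651
Σ_{k=0}^{2} a^k/k! (terms k=0..2) = 1.00000 + 1.09539 + 0.59994 = 2.69532
Tail: a^3/(3!(1−ρ)) = 1.31432/(6·0.6349) = 0.34504
P₀ = 1/(2.69532 + 0.34504) = 1/3.04036 = 0.328909

Final: 0.328909


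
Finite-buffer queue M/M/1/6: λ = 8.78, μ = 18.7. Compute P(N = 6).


ρ = λ/μ = 8.78/18.7 = 0.4695
P_K = (1−ρ)ρ^K/(1−ρ^(K+1)) = (0.5305·0.010713)/(1 − 0.005030)
= 0.005683/0.994970 = 0.005712

Final: 0.005712


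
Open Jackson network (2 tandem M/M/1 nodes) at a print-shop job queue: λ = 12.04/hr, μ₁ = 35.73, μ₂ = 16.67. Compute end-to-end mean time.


Each node sees arrival rate λ = 12.04/hr (tandem ⇒ throughput preserved).
W₁ = 1/(μ₁−λ) = 1/(35.73−12.04) = 0.04221 hr
W₂ = 1/(μ₂−λ) = 1/(16.67−12.04) = 0.21598 hr
W_total = W₁ + W₂ = 0.04221 + 0.21598 = 0.25819 hr

Final: 0.25819 hr


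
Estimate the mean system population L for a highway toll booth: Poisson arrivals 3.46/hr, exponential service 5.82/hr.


ρ = λ/μ = 3.46/5.82 = 0.5945
L = ρ/(1−ρ) = 0.5945/(1 − 0.5945) = 0.5945/0.4055 = 1.4661

Final: 1.4661


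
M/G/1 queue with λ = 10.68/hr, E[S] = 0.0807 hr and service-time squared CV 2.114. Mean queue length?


ρ = λ·E[S] = 10.68·0.0807 = 0.8619
Lq = ρ²(1+C_s²)/(2(1−ρ)) = 0.7428·(1+2.114)/(2·0.1381)
= 0.7428·3.1140/0.2762 = 8.37354

Final: 8.37354


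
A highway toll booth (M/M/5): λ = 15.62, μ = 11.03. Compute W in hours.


a = 1.4161; ρ = 0.2832; P₀ = 0.242366
Lq = P₀·a^c·ρ/(c!(1−ρ)²) = 0.006341
Wq = Lq/λ = 0.006341/15.62 = 0.0004060 hr
W = Wq + 1/μ = 0.0004060 + 0.09066 = 0.09107 hr

Final: 0.09107 hr


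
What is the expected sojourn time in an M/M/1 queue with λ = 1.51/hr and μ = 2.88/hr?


W = 1/(μ−λ) = 1/(2.88 − 1.51) = 1/1.37 = 0.7299 hr

Final: 0.7299 hr


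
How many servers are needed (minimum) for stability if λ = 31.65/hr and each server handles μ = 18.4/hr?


Stability requires cμ > λ ⇔ c > λ/μ.
λ/μ = 31.65/18.4 = 1.7201
Minimum integer c = ⌊1.7201⌋ + 1 = 2
Check: 2·18.4 = 36.80 > 31.65, while 1·18.4 = 18.40 ≤ 31.65

Final: 2 servers


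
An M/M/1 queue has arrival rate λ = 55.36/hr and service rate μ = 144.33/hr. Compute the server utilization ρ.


ρ = λ/μ = 55.36/144.33 = 0.3836

Final: 0.3836


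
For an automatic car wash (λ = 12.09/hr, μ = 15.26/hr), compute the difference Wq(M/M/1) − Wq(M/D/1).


ρ = 12.09/15.26 = 0.7923
Wq(M/M/1) = ρ/(μ−λ) = 0.7923/3.17 = 0.24993 hr
Wq(M/D/1) = ρ/(2(μ−λ)) = 0.12496 hr
Savings = 0.24993 − 0.12496 = 0.12496 hr

Final: 0.12496 hr


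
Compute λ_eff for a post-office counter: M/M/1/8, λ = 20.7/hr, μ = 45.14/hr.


ρ = 0.4586; P_K = (1−ρ)ρ^8/(1−ρ^9) = 0.001060
λ_eff = λ(1 − P_K) = 20.7·(1 − 0.001060) = 20.7·0.998940 = 20.6781 /hr

Final: 20.6781 /hr


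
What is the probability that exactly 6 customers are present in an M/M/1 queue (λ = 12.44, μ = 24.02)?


ρ = 12.44/24.02 = 0.5179
P_n = (1−ρ)·ρ^n = (1 − 0.5179)·0.5179^6 = 0.4821·0.019297 = 0.009303

Final: 0.009303


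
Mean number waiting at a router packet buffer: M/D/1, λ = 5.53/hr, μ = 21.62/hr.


ρ = 5.53/21.62 = 0.2558
M/D/1: Lq = ρ²/(2(1−ρ)) = 0.06542/(2·0.7442) = 0.04396

Final: 0.04396


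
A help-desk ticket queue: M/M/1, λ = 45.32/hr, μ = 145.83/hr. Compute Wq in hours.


ρ = 45.32/145.83 = 0.3108
Wq = ρ/(μ−λ) = 0.3108/(145.83 − 45.32) = 0.3108/100.51 = 0.003092 hr

Final: 0.003092 hr


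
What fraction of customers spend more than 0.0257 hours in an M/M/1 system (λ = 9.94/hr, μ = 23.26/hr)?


W ~ Exponential(μ−λ) for M/M/1.
μ − λ = 23.26 − 9.94 = 13.3200
P(W > t) = e^{−(μ−λ)t} = e^{−0.3423} = 0.710118

Final: 0.710118


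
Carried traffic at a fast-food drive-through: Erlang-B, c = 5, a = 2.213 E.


B(5,2.213) = 0.049644 (Erlang-B)
Carried load = a(1 − B) = 2.213·(1 − 0.049644) = 2.213·0.950356 = 2.1031 E

Final: 2.1031 Erlangs


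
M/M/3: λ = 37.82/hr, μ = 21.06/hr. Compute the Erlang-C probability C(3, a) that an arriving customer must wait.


a = λ/μ = 1.7958; ρ = a/3 = 0.5986
P₀ = 0.146777 (from M/M/c formula)
C(c,a) = [a^c/(c!(1−ρ))]·P₀ = [5.79148/(6·0.4014)]·0.146777
= 2.40474·0.146777 = 0.352961

Final: 0.352961


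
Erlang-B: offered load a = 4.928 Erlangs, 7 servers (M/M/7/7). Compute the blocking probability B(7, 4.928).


B(c,a) = (a^c/c!) / Σ_{k=0}^{c} a^k/k!
a^7/7! = 14.004395
Σ terms (k=0..7): 1.00000 + 4.92800 + 12.14259 + 19.94623 + 24.57376 + 24.21989 + 19.89261 + 14.00440 = 120.707477
B = 14.004395/120.707477 = 0.116019

Final: 0.116019


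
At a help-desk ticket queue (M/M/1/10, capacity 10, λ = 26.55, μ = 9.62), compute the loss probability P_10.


ρ = λ/μ = 26.55/9.62 = 2.7599
P_K = (1−ρ)ρ^K/(1−ρ^(K+1)) = (-1.7599·25638.613402)/(1 − 70759.374827)
= -45120.761424/-70758.374827 = 0.637674

Final: 0.637674


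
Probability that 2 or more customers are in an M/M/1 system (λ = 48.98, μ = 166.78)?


ρ = 48.98/166.78 = 0.2937
P(N ≥ n) = ρ^n = 0.2937^2 = 0.086248

Final: 0.086248


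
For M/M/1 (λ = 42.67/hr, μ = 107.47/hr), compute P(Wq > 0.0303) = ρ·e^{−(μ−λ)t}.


ρ = 42.67/107.47 = 0.3970
P(Wq > t) = ρ·e^{−(μ−λ)t} = 0.3970·e^{−1.9634}
= 0.3970·0.140375 = 0.055735

Final: 0.055735


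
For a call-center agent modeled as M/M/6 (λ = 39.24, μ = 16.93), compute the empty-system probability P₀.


a = λ/μ = 39.24/16.93 = 2.3178; ρ = a/c = 0.3863
Σ_{k=0}^{5} a^k/k! (terms k=0..5) = 1.00000 + 2.31778 + 2.68605 + 2.07522 + 1.20248 + 0.55742 = 9.83895
Tail: a^6/(6!(1−ρ)) = 155.03589/(720·0.6137) = 0.35087
P₀ = 1/(9.83895 + 0.35087) = 1/10.18981 = 0.098137

Final: 0.098137


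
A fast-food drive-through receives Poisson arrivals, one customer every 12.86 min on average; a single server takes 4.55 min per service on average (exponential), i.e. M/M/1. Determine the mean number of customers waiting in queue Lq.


λ = 60/12.86 = 4.6656 /hr
μ = 60/4.55 = 13.1868 /hr
ρ = λ/μ = 4.6656/13.1868 = 0.3538
Lq = ρ²/(1−ρ) = 0.1252/0.6462 = 0.1937

Final: 0.1937


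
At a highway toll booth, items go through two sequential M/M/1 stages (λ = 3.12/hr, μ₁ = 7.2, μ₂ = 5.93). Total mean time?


Each node sees arrival rate λ = 3.12/hr (tandem ⇒ throughput preserved).
W₁ = 1/(μ₁−λ) = 1/(7.2−3.12) = 0.24510 hr
W₂ = 1/(μ₂−λ) = 1/(5.93−3.12) = 0.35587 hr
W_total = W₁ + W₂ = 0.24510 + 0.35587 = 0.60097 hr

Final: 0.60097 hr


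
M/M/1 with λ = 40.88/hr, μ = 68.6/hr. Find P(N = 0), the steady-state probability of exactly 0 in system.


ρ = 40.88/68.6 = 0.5959
P_n = (1−ρ)·ρ^n = (1 − 0.5959)·0.5959^0 = 0.4041·1.000000 = 0.404082

Final: 0.404082


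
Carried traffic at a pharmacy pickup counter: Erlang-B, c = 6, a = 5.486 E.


B(6,5.486) = 0.227996 (Erlang-B)
Carried load = a(1 − B) = 5.486·(1 − 0.227996) = 5.486·0.772004 = 4.2352 E

Final: 4.2352 Erlangs


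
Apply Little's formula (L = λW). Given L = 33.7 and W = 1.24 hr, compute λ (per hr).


λ = L/W = 33.7/1.24 = 27.1774 /hr

Final: 27.1774 /hr


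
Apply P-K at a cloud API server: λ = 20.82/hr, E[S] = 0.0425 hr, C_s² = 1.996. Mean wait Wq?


ρ = λ·E[S] = 20.82·0.0425 = 0.8849
E[S²] = E[S]²(1+C_s²) = 0.0425²·(1+1.996) = 0.005412
Wq = λ·E[S²]/(2(1−ρ)) = 20.82·0.005412/(2·0.1151) = 0.48922 hr

Final: 0.48922 hr


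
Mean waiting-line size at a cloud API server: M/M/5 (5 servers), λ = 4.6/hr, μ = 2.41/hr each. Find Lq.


a = λ/μ = 1.9087; ρ = a/5 = 0.3817
P₀ = 0.147410
Lq = P₀·a^c·ρ / (c!·(1−ρ)²) = 0.147410·25.33401·0.3817/(120·0.38224)
= 0.03108

Final: 0.03108


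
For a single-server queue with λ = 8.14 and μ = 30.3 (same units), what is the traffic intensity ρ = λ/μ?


ρ = λ/μ = 8.14/30.3 = 0.2686

Final: 0.2686


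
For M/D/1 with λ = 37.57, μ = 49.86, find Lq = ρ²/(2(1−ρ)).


ρ = 37.57/49.86 = 0.7535
M/D/1: Lq = ρ²/(2(1−ρ)) = 0.5678/(2·0.2465) = 1.15172

Final: 1.15172


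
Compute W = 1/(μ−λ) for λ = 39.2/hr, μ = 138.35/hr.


W = 1/(μ−λ) = 1/(138.35 − 39.2) = 1/99.15 = 0.01009 hr

Final: 0.01009 hr


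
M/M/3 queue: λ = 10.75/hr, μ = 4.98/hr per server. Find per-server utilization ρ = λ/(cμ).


ρ = λ/(cμ) = 10.75/(3·4.98) = 10.75/14.94 = 0.7195

Final: 0.7195


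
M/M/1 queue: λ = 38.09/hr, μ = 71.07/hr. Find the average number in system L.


ρ = λ/μ = 38.09/71.07 = 0.5360
L = ρ/(1−ρ) = 0.5360/(1 − 0.5360) = 0.5360/0.4640 = 1.1549

Final: 1.1549


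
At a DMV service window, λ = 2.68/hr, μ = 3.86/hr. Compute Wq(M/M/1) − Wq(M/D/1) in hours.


ρ = 2.68/3.86 = 0.6943
Wq(M/M/1) = ρ/(μ−λ) = 0.6943/1.18 = 0.58839 hr
Wq(M/D/1) = ρ/(2(μ−λ)) = 0.29420 hr
Savings = 0.58839 − 0.29420 = 0.29420 hr

Final: 0.29420 hr


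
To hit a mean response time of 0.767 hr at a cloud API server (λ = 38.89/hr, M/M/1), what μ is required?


W = 1/(μ−λ) ⇒ μ − λ = 1/W = 1/0.767 = 1.3038
μ = λ + 1/W = 38.89 + 1.3038 = 40.1938 per hr

Final: 40.1938 /hr


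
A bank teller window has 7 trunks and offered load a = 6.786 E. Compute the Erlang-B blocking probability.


B(c,a) = (a^c/c!) / Σ_{k=0}^{c} a^k/k!
a^7/7! = 131.482045
Σ terms (k=0..7): 1.00000 + 6.78600 + 23.02490 + 52.08232 + 88.35765 + 119.91901 + 135.62840 + 131.48205 = 558.280325
B = 131.482045/558.280325 = 0.235513

Final: 0.235513


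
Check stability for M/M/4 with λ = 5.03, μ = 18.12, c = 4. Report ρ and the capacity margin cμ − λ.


Total capacity cμ = 4·18.12 = 72.48/hr
ρ = λ/(cμ) = 5.03/72.48 = 0.06940
Stable ⇔ ρ < 1: YES
Spare capacity = cμ − λ = 72.48 − 5.03 = 67.45/hr

Final: ρ = 0.06940; stable; margin = 67.45/hr


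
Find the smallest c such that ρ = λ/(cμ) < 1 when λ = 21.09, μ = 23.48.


Stability requires cμ > λ ⇔ c > λ/μ.
λ/μ = 21.09/23.48 = 0.8982
Minimum integer c = ⌊0.8982⌋ + 1 = 1
Check: 1·23.48 = 23.48 > 21.09, while 0·23.48 = 0.00 ≤ 21.09

Final: 1 servers


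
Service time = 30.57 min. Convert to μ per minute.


μ = 1/(service time) in consistent units.
1 minute = 1 min, so μ = 1/30.57 = 0.03271 per minute

Final: 0.03271 /min


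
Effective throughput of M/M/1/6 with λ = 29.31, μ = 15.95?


ρ = 1.8376; P_K = (1−ρ)ρ^6/(1−ρ^7) = 0.462351
λ_eff = λ(1 − P_K) = 29.31·(1 − 0.462351) = 29.31·0.537649 = 15.7585 /hr

Final: 15.7585 /hr


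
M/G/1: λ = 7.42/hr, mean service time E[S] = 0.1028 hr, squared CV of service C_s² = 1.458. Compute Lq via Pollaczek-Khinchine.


ρ = λ·E[S] = 7.42·0.1028 = 0.7628
Lq = ρ²(1+C_s²)/(2(1−ρ)) = 0.5818·(1+1.458)/(2·0.2372)
= 0.5818·2.4580/0.4744 = 3.01431

Final: 3.01431


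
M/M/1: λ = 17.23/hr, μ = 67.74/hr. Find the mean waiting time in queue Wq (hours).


ρ = 17.23/67.74 = 0.2544
Wq = ρ/(μ−λ) = 0.2544/(67.74 − 17.23) = 0.2544/50.51 = 0.005036 hr

Final: 0.005036 hr


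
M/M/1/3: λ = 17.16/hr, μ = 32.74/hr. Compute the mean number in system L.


ρ = 17.16/32.74 = 0.5241
L = ρ[1 − (K+1)ρ^K + Kρ^(K+1)] / [(1−ρ)(1−ρ^(K+1))]
Numerator: 0.5241·(1 − 4·0.143985 + 3·0.075467) = 0.340926
Denominator: (0.4759)·(0.924533) = 0.439958
L = 0.340926/0.439958 = 0.7749

Final: 0.7749


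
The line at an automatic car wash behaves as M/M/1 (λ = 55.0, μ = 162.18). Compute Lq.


ρ = 55.0/162.18 = 0.3391
Lq = ρ²/(1−ρ) = 0.1150/0.6609 = 0.1740

Final: 0.1740


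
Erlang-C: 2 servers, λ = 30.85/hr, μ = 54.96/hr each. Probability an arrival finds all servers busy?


a = λ/μ = 0.5613; ρ = a/2 = 0.2807
P₀ = 0.561696 (from M/M/c formula)
C(c,a) = [a^c/(c!(1−ρ))]·P₀ = [0.31508/(2·0.7193)]·0.561696
= 0.21900·0.561696 = 0.123014

Final: 0.123014


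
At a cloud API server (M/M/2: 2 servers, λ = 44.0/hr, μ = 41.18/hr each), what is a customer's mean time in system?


a = 1.0685; ρ = 0.5342; P₀ = 0.303577
Lq = P₀·a^c·ρ/(c!(1−ρ)²) = 0.42676
Wq = Lq/λ = 0.42676/44.0 = 0.009699 hr
W = Wq + 1/μ = 0.009699 + 0.02428 = 0.03398 hr

Final: 0.03398 hr


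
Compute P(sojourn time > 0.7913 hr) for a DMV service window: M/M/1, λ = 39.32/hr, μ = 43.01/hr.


W ~ Exponential(μ−λ) for M/M/1.
μ − λ = 43.01 − 39.32 = 3.6900
P(W > t) = e^{−(μ−λ)t} = e^{−2.9199} = 0.053939

Final: 0.053939


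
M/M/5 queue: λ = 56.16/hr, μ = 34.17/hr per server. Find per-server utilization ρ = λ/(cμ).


ρ = λ/(cμ) = 56.16/(5·34.17) = 56.16/170.85 = 0.3287

Final: 0.3287


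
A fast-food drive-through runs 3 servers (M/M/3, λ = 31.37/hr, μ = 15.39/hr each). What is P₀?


a = λ/μ = 31.37/15.39 = 2.0383; ρ = a/c = 0.6794
Σ_{k=0}^{2} a^k/k! (terms k=0..2) = 1.00000 + 2.03834 + 2.07741 = 5.11574
Tail: a^3/(3!(1−ρ)) = 8.46891/(6·0.3206) = 4.40326
P₀ = 1/(5.11574 + 4.40326) = 1/9.51901 = 0.105053

Final: 0.105053


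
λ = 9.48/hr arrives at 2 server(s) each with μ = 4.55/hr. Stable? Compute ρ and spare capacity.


Total capacity cμ = 2·4.55 = 9.10/hr
ρ = λ/(cμ) = 9.48/9.10 = 1.0418
Stable ⇔ ρ < 1: NO
Spare capacity = cμ − λ = 9.10 − 9.48 = -0.38/hr

Final: ρ = 1.0418; unstable; margin = -0.38/hr
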